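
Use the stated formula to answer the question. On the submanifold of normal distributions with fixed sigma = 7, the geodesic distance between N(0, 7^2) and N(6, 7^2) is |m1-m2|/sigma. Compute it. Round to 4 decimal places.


On the fixed-variance normal subfamily, geodesic distance = |m1-m2|/sigma.
|0 - 6| = 6.
sigma = 7.
d = 6/7 = 0.8571

0.8571


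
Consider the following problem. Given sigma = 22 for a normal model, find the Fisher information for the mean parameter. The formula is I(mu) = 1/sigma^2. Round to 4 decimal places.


The Fisher information for the mean of a normal distribution is I(mu) = 1/sigma^2.
sigma = 22, so sigma^2 = 484.
I(mu) = 1/484 = 0.0021

0.0021


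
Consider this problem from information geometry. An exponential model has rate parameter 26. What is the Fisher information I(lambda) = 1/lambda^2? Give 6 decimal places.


Fisher information for exponential: I(lambda) = 1/lambda^2.
lambda = 26, lambda^2 = 676.
I = 1/676 = 0.001479

0.001479


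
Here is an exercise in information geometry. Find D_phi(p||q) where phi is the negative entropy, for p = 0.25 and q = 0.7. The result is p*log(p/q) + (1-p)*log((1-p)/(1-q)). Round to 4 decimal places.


Bregman divergence with negative entropy generator:
D = p*log(p/q) + (1-p)*log((1-p)/(1-q)).
p = 0.25, q = 0.7.
p*log(p/q) = 0.25*log(0.25/0.7) = -0.257405.
(1-p)*log((1-p)/(1-q)) = 0.75*log(0.75/0.3) = 0.687218.
D = -0.257405 + 0.687218 = 0.4298

0.4298


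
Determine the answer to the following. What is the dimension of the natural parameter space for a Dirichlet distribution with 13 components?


Exponential family dimension calculation:
Dirichlet with 13 components has 13 natural parameters.

13


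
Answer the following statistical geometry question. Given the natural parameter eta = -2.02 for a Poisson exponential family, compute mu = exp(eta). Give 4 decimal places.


Expectation parameter for Poisson exponential family:
mu = exp(eta).
eta = -2.02.
mu = exp(-2.02) = 0.1327

0.1327


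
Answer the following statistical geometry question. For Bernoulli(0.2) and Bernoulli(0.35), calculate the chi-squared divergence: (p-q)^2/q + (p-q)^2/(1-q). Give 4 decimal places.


Chi-squared divergence between Bernoulli distributions:
chi^2 = (p-q)^2/q + (p-q)^2/(1-q).
p = 0.2, q = 0.35, p-q = -0.15.
(p-q)^2 = 0.0225.
term1 = 0.0225/0.35 = 0.064286.
term2 = 0.0225/0.65 = 0.034615.
chi^2 = 0.064286 + 0.034615 = 0.0989

0.0989


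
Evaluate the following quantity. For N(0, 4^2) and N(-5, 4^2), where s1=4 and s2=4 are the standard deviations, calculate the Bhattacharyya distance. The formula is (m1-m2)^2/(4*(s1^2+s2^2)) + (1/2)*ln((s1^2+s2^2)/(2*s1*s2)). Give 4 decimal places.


Bhattacharyya distance between two Gaussians:
DB = (m1-m2)^2/(4*(s1^2+s2^2)) + (1/2)*ln((s1^2+s2^2)/(2*s1*s2)).
(m1-m2)^2 = (5)^2 = 25.
s1^2+s2^2 = 16 + 16 = 32.
term1 = 25/128 = 0.195312.
term2 = 0.5*ln(32/32.0) = 0.0.
DB = 0.195312 + 0.0 = 0.1953

0.1953


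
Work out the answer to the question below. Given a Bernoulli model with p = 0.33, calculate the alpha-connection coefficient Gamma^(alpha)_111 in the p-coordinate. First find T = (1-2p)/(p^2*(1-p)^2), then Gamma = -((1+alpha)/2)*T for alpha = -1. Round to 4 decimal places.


Skewness (Amari-Chentsov) tensor: T = (1-2p)/(p^2*(1-p)^2).
p = 0.33, 1-2p = 0.34, p^2 = 0.1089, (1-p)^2 = 0.4489.
T = 0.34/(0.1089 * 0.4489) = 6.955069.
In the p-coordinate, Gamma^(alpha) = Gamma^(0) - (alpha/2)*T with Gamma^(0) = (1/2)*g'(p) = -T/2,
so Gamma^(alpha) = -((1+alpha)/2)*T.
alpha = -1, -(1+alpha)/2 = 0.0.
Gamma = 0.0 * 6.955069 = 0.0000

0.0000


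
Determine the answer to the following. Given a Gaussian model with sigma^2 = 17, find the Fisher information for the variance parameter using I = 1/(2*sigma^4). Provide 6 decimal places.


Fisher information for variance: I(sigma^2) = 1/(2*sigma^4).
sigma^2 = 17, so sigma^4 = 289.
I = 1/(2*289) = 1/578 = 0.001730

0.001730


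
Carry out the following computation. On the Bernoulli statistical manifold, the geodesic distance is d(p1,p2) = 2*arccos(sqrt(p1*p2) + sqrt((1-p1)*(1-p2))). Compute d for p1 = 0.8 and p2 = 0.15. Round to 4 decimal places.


Geodesic distance on Bernoulli manifold:
d(p1,p2) = 2*arccos(sqrt(p1*p2) + sqrt((1-p1)*(1-p2))).
sqrt(p1*p2) = sqrt(0.8*0.15) = 0.34641.
sqrt((1-p1)*(1-p2)) = sqrt(0.2*0.85) = 0.412311.
arg = 0.34641 + 0.412311 = 0.758721.
d = 2*arccos(0.758721) = 1.4189

1.4189


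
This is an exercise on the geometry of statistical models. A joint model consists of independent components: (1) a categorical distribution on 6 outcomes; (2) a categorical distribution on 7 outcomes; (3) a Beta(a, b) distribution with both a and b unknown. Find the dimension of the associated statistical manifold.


The dimension of a statistical manifold equals the number of free
(independent) real parameters of the model. For a product of independent
blocks the parameter counts add.
- categorical on 6 outcomes (probabilities sum to 1): 6-1 = 5.
- categorical on 7 outcomes (probabilities sum to 1): 7-1 = 6.
- Beta (a, b): 2.
Total = 5 + 6 + 2 = 13.
Dimension = 13

13


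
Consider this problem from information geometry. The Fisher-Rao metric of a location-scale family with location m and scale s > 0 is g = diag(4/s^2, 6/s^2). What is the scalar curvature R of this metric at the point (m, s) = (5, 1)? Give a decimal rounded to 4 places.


The metric has the form g = (A dm^2 + B ds^2)/s^2 with A = 4, B = 6.
Substitute u = sqrt(A/B)*m: g = B*(du^2 + ds^2)/s^2, i.e. B times the
Poincare upper half-plane metric, which has constant Gaussian curvature -1.
Scaling a 2D metric by a constant c divides the Gaussian curvature by c,
so K = -1/B = -1/(6) = -0.1667 everywhere (the point (m, s) = (5, 1) is irrelevant:
the curvature is constant).
Scalar curvature in dimension 2: R = 2K = -2/(6) = -0.3333.

-0.3333


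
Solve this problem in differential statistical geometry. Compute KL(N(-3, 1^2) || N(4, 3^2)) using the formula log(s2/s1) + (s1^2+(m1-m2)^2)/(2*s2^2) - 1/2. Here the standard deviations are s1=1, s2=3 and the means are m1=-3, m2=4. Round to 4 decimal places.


KL divergence between normal distributions:
KL = log(s2/s1) + (s1^2 + (m1-m2)^2)/(2*s2^2) - 1/2.
log(3/1) = 1.098612.
(1^2 + (-3-4)^2)/(2*3^2) = (1 + 49)/18 = 2.777778.
KL = 1.098612 + 2.777778 - 0.5 = 3.3764

3.3764


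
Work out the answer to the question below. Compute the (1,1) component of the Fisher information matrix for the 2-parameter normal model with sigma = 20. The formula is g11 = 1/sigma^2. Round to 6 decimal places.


For the 2-parameter normal family, the Fisher metric has:
  g11 = 1/sigma^2, g22 = 2/sigma^2.
sigma = 20, sigma^2 = 400.
g11 = 0.002500

0.002500


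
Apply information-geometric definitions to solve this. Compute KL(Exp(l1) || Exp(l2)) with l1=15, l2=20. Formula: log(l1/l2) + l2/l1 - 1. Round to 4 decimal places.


KL divergence for exponential family:
KL = log(l1/l2) + l2/l1 - 1.
log(15/20) = -0.287682.
20/15 = 1.333333.
KL = -0.287682 + 1.333333 - 1 = 0.0457

0.0457


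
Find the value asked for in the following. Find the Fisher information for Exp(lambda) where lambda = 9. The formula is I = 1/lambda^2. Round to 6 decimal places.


Fisher information for exponential: I(lambda) = 1/lambda^2.
lambda = 9, lambda^2 = 81.
I = 1/81 = 0.012346

0.012346


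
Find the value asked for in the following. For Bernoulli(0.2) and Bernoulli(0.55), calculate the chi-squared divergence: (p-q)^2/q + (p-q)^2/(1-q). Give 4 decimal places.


Chi-squared divergence between Bernoulli distributions:
chi^2 = (p-q)^2/q + (p-q)^2/(1-q).
p = 0.2, q = 0.55, p-q = -0.35.
(p-q)^2 = 0.1225.
term1 = 0.1225/0.55 = 0.222727.
term2 = 0.1225/0.45 = 0.272222.
chi^2 = 0.222727 + 0.272222 = 0.4949

0.4949


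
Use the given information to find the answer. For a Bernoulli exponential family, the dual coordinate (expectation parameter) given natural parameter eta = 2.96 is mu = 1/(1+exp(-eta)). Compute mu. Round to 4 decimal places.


Dual coordinate (expectation parameter) for Bernoulli:
mu = 1/(1+exp(-eta)).
eta = 2.96.
exp(-eta) = exp(-2.96) = 0.051819.
mu = 1/(1+0.051819) = 0.9507

0.9507


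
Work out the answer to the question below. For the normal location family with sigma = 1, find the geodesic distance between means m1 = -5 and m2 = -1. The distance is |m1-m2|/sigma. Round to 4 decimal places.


On the fixed-variance normal subfamily, geodesic distance = |m1-m2|/sigma.
|-5 - -1| = 4.
sigma = 1.
d = 4/1 = 4.0000

4.0000


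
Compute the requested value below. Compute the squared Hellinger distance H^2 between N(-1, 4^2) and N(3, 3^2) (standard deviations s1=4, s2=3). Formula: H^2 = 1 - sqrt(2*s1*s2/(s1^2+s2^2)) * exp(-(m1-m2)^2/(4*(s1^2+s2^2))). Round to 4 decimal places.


Squared Hellinger distance for Gaussians:
H^2 = 1 - sqrt(2*s1*s2/(s1^2+s2^2)) * exp(-(m1-m2)^2/(4*(s1^2+s2^2))).
s1^2 = 16, s2^2 = 9, s1^2+s2^2 = 25.
sqrt(2*4*3/(25)) = 0.979796.
(m1-m2)^2 = (-4)^2 = 16.
exp(-16/(4*25)) = exp(-0.16) = 0.852144.
H^2 = 1 - 0.979796*0.852144 = 0.1651

0.1651


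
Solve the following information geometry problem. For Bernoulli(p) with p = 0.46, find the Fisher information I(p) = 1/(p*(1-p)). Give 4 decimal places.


For Bernoulli(p), Fisher information is I(p) = 1/(p*(1-p)).
p = 0.46, 1-p = 0.54.
p*(1-p) = 0.2484.
I(p) = 1/0.2484 = 4.0258

4.0258


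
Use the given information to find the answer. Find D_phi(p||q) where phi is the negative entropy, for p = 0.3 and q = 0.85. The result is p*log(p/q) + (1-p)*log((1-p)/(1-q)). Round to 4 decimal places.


Bregman divergence with negative entropy generator:
D = p*log(p/q) + (1-p)*log((1-p)/(1-q)).
p = 0.3, q = 0.85.
p*log(p/q) = 0.3*log(0.3/0.85) = -0.312436.
(1-p)*log((1-p)/(1-q)) = 0.7*log(0.7/0.15) = 1.078312.
D = -0.312436 + 1.078312 = 0.7659

0.7659


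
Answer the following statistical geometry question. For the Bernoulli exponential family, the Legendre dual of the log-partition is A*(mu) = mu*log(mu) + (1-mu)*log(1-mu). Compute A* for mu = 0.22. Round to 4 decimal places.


Legendre transform for Bernoulli:
A*(mu) = mu*log(mu) + (1-mu)*log(1-mu).
mu = 0.22, 1-mu = 0.78.
mu*log(mu) = 0.22*log(0.22) = -0.333108.
(1-mu)*log(1-mu) = 0.78*log(0.78) = -0.1938.
A* = -0.333108 + -0.1938 = -0.5269

-0.5269


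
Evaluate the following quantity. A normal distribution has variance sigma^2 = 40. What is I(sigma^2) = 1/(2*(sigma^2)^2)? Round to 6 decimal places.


Fisher information for variance: I(sigma^2) = 1/(2*sigma^4).
sigma^2 = 40, so sigma^4 = 1600.
I = 1/(2*1600) = 1/3200 = 0.000313

0.000313


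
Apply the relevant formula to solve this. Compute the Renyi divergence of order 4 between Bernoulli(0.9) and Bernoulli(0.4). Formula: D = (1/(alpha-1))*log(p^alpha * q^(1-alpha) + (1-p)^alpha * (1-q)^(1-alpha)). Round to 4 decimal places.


Renyi divergence of order alpha between Bernoulli distributions:
D = (1/(alpha-1))*log(p^alpha * q^(1-alpha) + (1-p)^alpha * (1-q)^(1-alpha)).
alpha = 4, p = 0.9, q = 0.4.
p^alpha * q^(1-alpha) = 0.9^4 * 0.4^-3 = 10.251562.
(1-p)^alpha * (1-q)^(1-alpha) = 0.1^4 * 0.6^-3 = 0.000463.
sum = 10.251562 + 0.000463 = 10.252025.
D = (1/3)*log(10.252025) = 0.7758

0.7758


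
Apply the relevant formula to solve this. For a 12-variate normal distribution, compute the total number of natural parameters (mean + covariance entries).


Exponential family dimension calculation:
For 12-dim MVN: mean has 12 params, covariance has 12*13/2 = 78 unique entries.
Total dim = 12 + 78 = 90.

90


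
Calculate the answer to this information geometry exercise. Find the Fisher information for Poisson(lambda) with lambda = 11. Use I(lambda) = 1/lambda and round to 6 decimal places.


Fisher information for Poisson: I(lambda) = 1/lambda.
lambda = 11.
I(lambda) = 1/11 = 0.090909

0.090909


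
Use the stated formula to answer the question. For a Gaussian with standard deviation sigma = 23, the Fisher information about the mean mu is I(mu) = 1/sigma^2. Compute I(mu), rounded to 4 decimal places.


The Fisher information for the mean of a normal distribution is I(mu) = 1/sigma^2.
sigma = 23, so sigma^2 = 529.
I(mu) = 1/529 = 0.0019

0.0019


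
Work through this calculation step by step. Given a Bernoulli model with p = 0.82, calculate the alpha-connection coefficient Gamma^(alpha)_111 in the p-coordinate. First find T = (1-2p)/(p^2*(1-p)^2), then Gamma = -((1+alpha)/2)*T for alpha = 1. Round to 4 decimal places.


Skewness (Amari-Chentsov) tensor: T = (1-2p)/(p^2*(1-p)^2).
p = 0.82, 1-2p = -0.64, p^2 = 0.6724, (1-p)^2 = 0.0324.
T = -0.64/(0.6724 * 0.0324) = -29.376988.
In the p-coordinate, Gamma^(alpha) = Gamma^(0) - (alpha/2)*T with Gamma^(0) = (1/2)*g'(p) = -T/2,
so Gamma^(alpha) = -((1+alpha)/2)*T.
alpha = 1, -(1+alpha)/2 = -1.0.
Gamma = -1.0 * -29.376988 = 29.3770

29.3770


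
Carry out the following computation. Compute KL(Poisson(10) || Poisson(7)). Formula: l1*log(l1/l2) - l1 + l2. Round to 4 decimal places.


KL divergence for Poisson:
KL = l1*log(l1/l2) - l1 + l2.
l1 = 10, l2 = 7.
log(10/7) = 0.356675.
l1*log(l1/l2) = 10 * 0.356675 = 3.566749.
KL = 3.566749 - 10 + 7 = 0.5667

0.5667


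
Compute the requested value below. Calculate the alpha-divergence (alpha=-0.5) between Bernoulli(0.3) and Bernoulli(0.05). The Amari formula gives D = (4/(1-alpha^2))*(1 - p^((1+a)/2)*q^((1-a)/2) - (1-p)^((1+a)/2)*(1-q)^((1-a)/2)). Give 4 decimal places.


Amari alpha-divergence:
D = (4/(1-alpha^2))*(1 - p^((1+a)/2)*q^((1-a)/2) - (1-p)^((1+a)/2)*(1-q)^((1-a)/2)).
alpha = -0.5, p = 0.3, q = 0.05.
e1 = (1+alpha)/2 = 0.25, e2 = (1-alpha)/2 = 0.75.
t1 = p^e1 * q^e2 = 0.3^0.25 * 0.05^0.75 = 0.078254.
t2 = (1-p)^e1 * (1-q)^e2 = 0.7^0.25 * 0.95^0.75 = 0.880171.
4/(1-alpha^2) = 5.333333.
D = 5.333333*(1 - 0.078254 - 0.880171) = 0.2217

0.2217


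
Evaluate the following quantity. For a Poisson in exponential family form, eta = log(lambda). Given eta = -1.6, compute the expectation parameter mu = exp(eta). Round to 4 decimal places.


Expectation parameter for Poisson exponential family:
mu = exp(eta).
eta = -1.6.
mu = exp(-1.6) = 0.2019

0.2019


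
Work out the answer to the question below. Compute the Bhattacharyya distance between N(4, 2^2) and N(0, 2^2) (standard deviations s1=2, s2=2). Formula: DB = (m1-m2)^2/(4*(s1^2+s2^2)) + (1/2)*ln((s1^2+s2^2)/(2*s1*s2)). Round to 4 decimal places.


Bhattacharyya distance between two Gaussians:
DB = (m1-m2)^2/(4*(s1^2+s2^2)) + (1/2)*ln((s1^2+s2^2)/(2*s1*s2)).
(m1-m2)^2 = (4)^2 = 16.
s1^2+s2^2 = 4 + 4 = 8.
term1 = 16/32 = 0.5.
term2 = 0.5*ln(8/8.0) = 0.0.
DB = 0.5 + 0.0 = 0.5000

0.5000


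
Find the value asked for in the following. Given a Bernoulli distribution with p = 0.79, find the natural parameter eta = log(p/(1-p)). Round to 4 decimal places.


Natural parameter for Bernoulli: eta = log(p/(1-p)).
p = 0.79, 1-p = 0.21.
p/(1-p) = 3.761905.
eta = log(3.761905) = 1.3249

1.3249


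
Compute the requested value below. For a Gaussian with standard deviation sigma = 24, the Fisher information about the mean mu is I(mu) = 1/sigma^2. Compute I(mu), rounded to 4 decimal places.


The Fisher information for the mean of a normal distribution is I(mu) = 1/sigma^2.
sigma = 24, so sigma^2 = 576.
I(mu) = 1/576 = 0.0017

0.0017


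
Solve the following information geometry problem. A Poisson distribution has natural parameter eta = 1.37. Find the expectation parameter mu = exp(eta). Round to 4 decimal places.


Expectation parameter for Poisson exponential family:
mu = exp(eta).
eta = 1.37.
mu = exp(1.37) = 3.9354

3.9354


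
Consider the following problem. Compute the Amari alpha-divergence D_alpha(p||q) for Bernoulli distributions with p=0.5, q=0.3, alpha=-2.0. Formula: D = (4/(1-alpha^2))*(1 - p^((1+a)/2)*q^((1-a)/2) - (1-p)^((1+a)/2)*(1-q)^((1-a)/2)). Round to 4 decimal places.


Amari alpha-divergence:
D = (4/(1-alpha^2))*(1 - p^((1+a)/2)*q^((1-a)/2) - (1-p)^((1+a)/2)*(1-q)^((1-a)/2)).
alpha = -2.0, p = 0.5, q = 0.3.
e1 = (1+alpha)/2 = -0.5, e2 = (1-alpha)/2 = 1.5.
t1 = p^e1 * q^e2 = 0.5^-0.5 * 0.3^1.5 = 0.232379.
t2 = (1-p)^e1 * (1-q)^e2 = 0.5^-0.5 * 0.7^1.5 = 0.828251.
4/(1-alpha^2) = -1.333333.
D = -1.333333*(1 - 0.232379 - 0.828251) = 0.0808

0.0808


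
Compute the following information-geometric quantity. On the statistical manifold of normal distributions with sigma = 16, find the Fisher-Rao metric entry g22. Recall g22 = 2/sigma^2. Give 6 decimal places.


For the 2-parameter normal family, the Fisher metric has:
  g11 = 1/sigma^2, g22 = 2/sigma^2.
sigma = 16, sigma^2 = 256.
g22 = 0.007813

0.007813


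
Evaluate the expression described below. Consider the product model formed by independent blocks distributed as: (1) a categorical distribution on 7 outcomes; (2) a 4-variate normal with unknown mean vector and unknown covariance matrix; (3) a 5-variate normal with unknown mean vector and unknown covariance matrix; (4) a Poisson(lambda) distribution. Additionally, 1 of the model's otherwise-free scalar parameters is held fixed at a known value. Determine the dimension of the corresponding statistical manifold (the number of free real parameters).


The dimension of a statistical manifold equals the number of free
(independent) real parameters of the model. For a product of independent
blocks the parameter counts add.
- categorical on 7 outcomes (probabilities sum to 1): 7-1 = 6.
- 4-variate normal: 4 (mean) + 4*5/2 = 10 (symmetric covariance) = 14.
- 5-variate normal: 5 (mean) + 5*6/2 = 15 (symmetric covariance) = 20.
- Poisson (lambda): 1.
Total = 6 + 14 + 20 + 1 = 41.
1 parameter(s) fixed at known values: 41 - 1 = 40.
Dimension = 40

40


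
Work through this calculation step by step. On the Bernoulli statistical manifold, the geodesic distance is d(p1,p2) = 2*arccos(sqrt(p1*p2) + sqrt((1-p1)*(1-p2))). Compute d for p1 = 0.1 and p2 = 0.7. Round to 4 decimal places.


Geodesic distance on Bernoulli manifold:
d(p1,p2) = 2*arccos(sqrt(p1*p2) + sqrt((1-p1)*(1-p2))).
sqrt(p1*p2) = sqrt(0.1*0.7) = 0.264575.
sqrt((1-p1)*(1-p2)) = sqrt(0.9*0.3) = 0.519615.
arg = 0.264575 + 0.519615 = 0.78419.
d = 2*arccos(0.78419) = 1.3388

1.3388


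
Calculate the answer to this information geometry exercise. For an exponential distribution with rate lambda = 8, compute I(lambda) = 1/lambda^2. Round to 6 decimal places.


Fisher information for exponential: I(lambda) = 1/lambda^2.
lambda = 8, lambda^2 = 64.
I = 1/64 = 0.015625

0.015625


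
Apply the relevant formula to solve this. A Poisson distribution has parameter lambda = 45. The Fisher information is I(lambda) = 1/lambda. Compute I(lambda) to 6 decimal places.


Fisher information for Poisson: I(lambda) = 1/lambda.
lambda = 45.
I(lambda) = 1/45 = 0.022222

0.022222


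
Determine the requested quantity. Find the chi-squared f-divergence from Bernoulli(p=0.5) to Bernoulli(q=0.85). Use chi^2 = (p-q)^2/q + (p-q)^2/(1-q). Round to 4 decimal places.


Chi-squared divergence between Bernoulli distributions:
chi^2 = (p-q)^2/q + (p-q)^2/(1-q).
p = 0.5, q = 0.85, p-q = -0.35.
(p-q)^2 = 0.1225.
term1 = 0.1225/0.85 = 0.144118.
term2 = 0.1225/0.15 = 0.816667.
chi^2 = 0.144118 + 0.816667 = 0.9608

0.9608


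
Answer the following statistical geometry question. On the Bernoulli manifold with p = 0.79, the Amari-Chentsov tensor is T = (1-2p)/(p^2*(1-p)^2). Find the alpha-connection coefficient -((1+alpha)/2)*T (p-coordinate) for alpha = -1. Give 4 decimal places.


Skewness (Amari-Chentsov) tensor: T = (1-2p)/(p^2*(1-p)^2).
p = 0.79, 1-2p = -0.58, p^2 = 0.6241, (1-p)^2 = 0.0441.
T = -0.58/(0.6241 * 0.0441) = -21.07343.
In the p-coordinate, Gamma^(alpha) = Gamma^(0) - (alpha/2)*T with Gamma^(0) = (1/2)*g'(p) = -T/2,
so Gamma^(alpha) = -((1+alpha)/2)*T.
alpha = -1, -(1+alpha)/2 = 0.0.
Gamma = 0.0 * -21.07343 = 0.0000

0.0000


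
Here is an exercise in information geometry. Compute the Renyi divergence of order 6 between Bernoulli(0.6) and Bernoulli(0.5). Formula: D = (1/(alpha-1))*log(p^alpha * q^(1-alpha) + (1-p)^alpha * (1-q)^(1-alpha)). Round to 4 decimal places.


Renyi divergence of order alpha between Bernoulli distributions:
D = (1/(alpha-1))*log(p^alpha * q^(1-alpha) + (1-p)^alpha * (1-q)^(1-alpha)).
alpha = 6, p = 0.6, q = 0.5.
p^alpha * q^(1-alpha) = 0.6^6 * 0.5^-5 = 1.492992.
(1-p)^alpha * (1-q)^(1-alpha) = 0.4^6 * 0.5^-5 = 0.131072.
sum = 1.492992 + 0.131072 = 1.624064.
D = (1/5)*log(1.624064) = 0.0970

0.0970


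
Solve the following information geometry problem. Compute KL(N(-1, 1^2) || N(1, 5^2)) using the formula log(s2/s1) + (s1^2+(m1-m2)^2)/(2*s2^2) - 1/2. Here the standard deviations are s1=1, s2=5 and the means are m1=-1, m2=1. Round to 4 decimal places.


KL divergence between normal distributions:
KL = log(s2/s1) + (s1^2 + (m1-m2)^2)/(2*s2^2) - 1/2.
log(5/1) = 1.609438.
(1^2 + (-1-1)^2)/(2*5^2) = (1 + 4)/50 = 0.1.
KL = 1.609438 + 0.1 - 0.5 = 1.2094

1.2094


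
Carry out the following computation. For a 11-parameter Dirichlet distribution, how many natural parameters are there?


Exponential family dimension calculation:
Dirichlet with 11 components has 11 natural parameters.

11


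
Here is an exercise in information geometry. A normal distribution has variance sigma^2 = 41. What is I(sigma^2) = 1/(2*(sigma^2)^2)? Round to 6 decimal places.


Fisher information for variance: I(sigma^2) = 1/(2*sigma^4).
sigma^2 = 41, so sigma^4 = 1681.
I = 1/(2*1681) = 1/3362 = 0.000297

0.000297


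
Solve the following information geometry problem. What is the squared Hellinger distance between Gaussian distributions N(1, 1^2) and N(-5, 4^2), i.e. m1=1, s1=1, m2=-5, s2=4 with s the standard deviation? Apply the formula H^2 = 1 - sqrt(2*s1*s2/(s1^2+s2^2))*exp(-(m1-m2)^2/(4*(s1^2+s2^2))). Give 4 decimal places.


Squared Hellinger distance for Gaussians:
H^2 = 1 - sqrt(2*s1*s2/(s1^2+s2^2)) * exp(-(m1-m2)^2/(4*(s1^2+s2^2))).
s1^2 = 1, s2^2 = 16, s1^2+s2^2 = 17.
sqrt(2*1*4/(17)) = 0.685994.
(m1-m2)^2 = (6)^2 = 36.
exp(-36/(4*17)) = exp(-0.529412) = 0.588951.
H^2 = 1 - 0.685994*0.588951 = 0.5960

0.5960


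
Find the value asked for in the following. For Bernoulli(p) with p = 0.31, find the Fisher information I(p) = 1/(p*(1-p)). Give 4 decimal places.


For Bernoulli(p), Fisher information is I(p) = 1/(p*(1-p)).
p = 0.31, 1-p = 0.69.
p*(1-p) = 0.2139.
I(p) = 1/0.2139 = 4.6751

4.6751


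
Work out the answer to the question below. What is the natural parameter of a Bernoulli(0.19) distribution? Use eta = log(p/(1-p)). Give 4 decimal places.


Natural parameter for Bernoulli: eta = log(p/(1-p)).
p = 0.19, 1-p = 0.81.
p/(1-p) = 0.234568.
eta = log(0.234568) = -1.4500

-1.4500


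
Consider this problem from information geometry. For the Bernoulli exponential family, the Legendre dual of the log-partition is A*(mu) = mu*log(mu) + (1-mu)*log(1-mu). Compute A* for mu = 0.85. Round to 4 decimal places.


Legendre transform for Bernoulli:
A*(mu) = mu*log(mu) + (1-mu)*log(1-mu).
mu = 0.85, 1-mu = 0.15.
mu*log(mu) = 0.85*log(0.85) = -0.138141.
(1-mu)*log(1-mu) = 0.15*log(0.15) = -0.284568.
A* = -0.138141 + -0.284568 = -0.4227

-0.4227


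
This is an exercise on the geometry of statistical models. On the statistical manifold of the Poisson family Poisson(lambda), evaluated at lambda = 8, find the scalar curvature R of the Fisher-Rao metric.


This family has a single free parameter, so its statistical manifold
is 1-dimensional. The Riemann curvature tensor of any 1-dimensional
Riemannian manifold vanishes identically, so R = 0.

0


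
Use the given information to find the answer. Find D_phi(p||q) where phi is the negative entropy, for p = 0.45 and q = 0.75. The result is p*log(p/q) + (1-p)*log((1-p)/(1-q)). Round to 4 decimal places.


Bregman divergence with negative entropy generator:
D = p*log(p/q) + (1-p)*log((1-p)/(1-q)).
p = 0.45, q = 0.75.
p*log(p/q) = 0.45*log(0.45/0.75) = -0.229872.
(1-p)*log((1-p)/(1-q)) = 0.55*log(0.55/0.25) = 0.433652.
D = -0.229872 + 0.433652 = 0.2038

0.2038


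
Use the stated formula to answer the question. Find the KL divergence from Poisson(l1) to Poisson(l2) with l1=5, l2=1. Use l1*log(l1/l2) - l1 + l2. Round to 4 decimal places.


KL divergence for Poisson:
KL = l1*log(l1/l2) - l1 + l2.
l1 = 5, l2 = 1.
log(5/1) = 1.609438.
l1*log(l1/l2) = 5 * 1.609438 = 8.04719.
KL = 8.04719 - 5 + 1 = 4.0472

4.0472


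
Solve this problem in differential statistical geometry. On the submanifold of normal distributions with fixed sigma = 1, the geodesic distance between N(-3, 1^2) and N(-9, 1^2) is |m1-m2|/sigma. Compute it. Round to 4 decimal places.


On the fixed-variance normal subfamily, geodesic distance = |m1-m2|/sigma.
|-3 - -9| = 6.
sigma = 1.
d = 6/1 = 6.0000

6.0000


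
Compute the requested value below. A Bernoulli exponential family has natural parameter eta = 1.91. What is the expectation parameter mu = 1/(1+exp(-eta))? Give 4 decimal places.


Dual coordinate (expectation parameter) for Bernoulli:
mu = 1/(1+exp(-eta)).
eta = 1.91.
exp(-eta) = exp(-1.91) = 0.14808.
mu = 1/(1+0.14808) = 0.8710

0.8710


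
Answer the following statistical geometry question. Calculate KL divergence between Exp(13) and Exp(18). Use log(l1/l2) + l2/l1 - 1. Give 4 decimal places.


KL divergence for exponential family:
KL = log(l1/l2) + l2/l1 - 1.
log(13/18) = -0.325422.
18/13 = 1.384615.
KL = -0.325422 + 1.384615 - 1 = 0.0592

0.0592


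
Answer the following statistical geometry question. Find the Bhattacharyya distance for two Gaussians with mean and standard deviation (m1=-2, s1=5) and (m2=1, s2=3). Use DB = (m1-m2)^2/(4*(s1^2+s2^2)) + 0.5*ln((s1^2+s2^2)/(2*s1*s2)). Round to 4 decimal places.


Bhattacharyya distance between two Gaussians:
DB = (m1-m2)^2/(4*(s1^2+s2^2)) + (1/2)*ln((s1^2+s2^2)/(2*s1*s2)).
(m1-m2)^2 = (-3)^2 = 9.
s1^2+s2^2 = 25 + 9 = 34.
term1 = 9/136 = 0.066176.
term2 = 0.5*ln(34/30.0) = 0.062582.
DB = 0.066176 + 0.062582 = 0.1288

0.1288


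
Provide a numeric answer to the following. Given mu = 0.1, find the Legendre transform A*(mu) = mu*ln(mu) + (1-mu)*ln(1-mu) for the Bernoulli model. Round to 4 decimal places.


Legendre transform for Bernoulli:
A*(mu) = mu*log(mu) + (1-mu)*log(1-mu).
mu = 0.1, 1-mu = 0.9.
mu*log(mu) = 0.1*log(0.1) = -0.230259.
(1-mu)*log(1-mu) = 0.9*log(0.9) = -0.094824.
A* = -0.230259 + -0.094824 = -0.3251

-0.3251


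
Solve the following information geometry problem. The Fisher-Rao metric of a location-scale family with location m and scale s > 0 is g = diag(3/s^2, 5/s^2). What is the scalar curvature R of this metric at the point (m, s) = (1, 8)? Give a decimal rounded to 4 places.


The metric has the form g = (A dm^2 + B ds^2)/s^2 with A = 3, B = 5.
Substitute u = sqrt(A/B)*m: g = B*(du^2 + ds^2)/s^2, i.e. B times the
Poincare upper half-plane metric, which has constant Gaussian curvature -1.
Scaling a 2D metric by a constant c divides the Gaussian curvature by c,
so K = -1/B = -1/(5) = -0.2000 everywhere (the point (m, s) = (1, 8) is irrelevant:
the curvature is constant).
Scalar curvature in dimension 2: R = 2K = -2/(5) = -0.4000.

-0.4000


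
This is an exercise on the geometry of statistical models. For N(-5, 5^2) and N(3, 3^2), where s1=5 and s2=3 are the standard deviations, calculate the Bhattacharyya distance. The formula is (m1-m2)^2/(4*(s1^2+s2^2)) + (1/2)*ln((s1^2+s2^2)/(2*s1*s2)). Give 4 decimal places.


Bhattacharyya distance between two Gaussians:
DB = (m1-m2)^2/(4*(s1^2+s2^2)) + (1/2)*ln((s1^2+s2^2)/(2*s1*s2)).
(m1-m2)^2 = (-8)^2 = 64.
s1^2+s2^2 = 25 + 9 = 34.
term1 = 64/136 = 0.470588.
term2 = 0.5*ln(34/30.0) = 0.062582.
DB = 0.470588 + 0.062582 = 0.5332

0.5332


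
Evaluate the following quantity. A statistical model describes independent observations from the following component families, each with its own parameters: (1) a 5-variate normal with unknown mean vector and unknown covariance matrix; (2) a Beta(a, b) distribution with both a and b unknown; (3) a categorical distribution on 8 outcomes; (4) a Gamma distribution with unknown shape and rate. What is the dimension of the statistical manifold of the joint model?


The dimension of a statistical manifold equals the number of free
(independent) real parameters of the model. For a product of independent
blocks the parameter counts add.
- 5-variate normal: 5 (mean) + 5*6/2 = 15 (symmetric covariance) = 20.
- Beta (a, b): 2.
- categorical on 8 outcomes (probabilities sum to 1): 8-1 = 7.
- Gamma (shape, rate): 2.
Total = 20 + 2 + 7 + 2 = 31.
Dimension = 31

31


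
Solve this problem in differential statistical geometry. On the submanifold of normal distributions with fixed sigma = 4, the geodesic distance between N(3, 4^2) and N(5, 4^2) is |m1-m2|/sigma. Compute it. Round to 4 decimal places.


On the fixed-variance normal subfamily, geodesic distance = |m1-m2|/sigma.
|3 - 5| = 2.
sigma = 4.
d = 2/4 = 0.5000

0.5000


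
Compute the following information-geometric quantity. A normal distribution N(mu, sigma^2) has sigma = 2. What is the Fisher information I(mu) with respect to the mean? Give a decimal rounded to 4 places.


The Fisher information for the mean of a normal distribution is I(mu) = 1/sigma^2.
sigma = 2, so sigma^2 = 4.
I(mu) = 1/4 = 0.2500

0.2500


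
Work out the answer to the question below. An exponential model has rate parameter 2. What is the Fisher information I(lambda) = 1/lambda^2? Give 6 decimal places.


Fisher information for exponential: I(lambda) = 1/lambda^2.
lambda = 2, lambda^2 = 4.
I = 1/4 = 0.250000

0.250000


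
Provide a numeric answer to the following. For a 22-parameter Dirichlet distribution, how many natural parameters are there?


Exponential family dimension calculation:
Dirichlet with 22 components has 22 natural parameters.

22


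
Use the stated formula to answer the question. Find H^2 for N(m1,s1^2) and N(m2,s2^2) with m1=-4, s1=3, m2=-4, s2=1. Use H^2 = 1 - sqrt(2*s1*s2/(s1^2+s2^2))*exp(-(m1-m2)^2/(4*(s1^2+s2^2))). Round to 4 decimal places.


Squared Hellinger distance for Gaussians:
H^2 = 1 - sqrt(2*s1*s2/(s1^2+s2^2)) * exp(-(m1-m2)^2/(4*(s1^2+s2^2))).
s1^2 = 9, s2^2 = 1, s1^2+s2^2 = 10.
sqrt(2*3*1/(10)) = 0.774597.
(m1-m2)^2 = (0)^2 = 0.
exp(-0/(4*10)) = exp(0.0) = 1.0.
H^2 = 1 - 0.774597*1.0 = 0.2254

0.2254


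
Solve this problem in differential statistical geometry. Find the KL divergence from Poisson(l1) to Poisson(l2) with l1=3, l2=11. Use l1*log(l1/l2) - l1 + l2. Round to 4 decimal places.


KL divergence for Poisson:
KL = l1*log(l1/l2) - l1 + l2.
l1 = 3, l2 = 11.
log(3/11) = -1.299283.
l1*log(l1/l2) = 3 * -1.299283 = -3.897849.
KL = -3.897849 - 3 + 11 = 4.1022

4.1022


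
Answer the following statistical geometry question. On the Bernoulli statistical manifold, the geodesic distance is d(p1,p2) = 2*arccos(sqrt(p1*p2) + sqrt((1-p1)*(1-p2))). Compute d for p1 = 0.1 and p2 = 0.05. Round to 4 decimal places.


Geodesic distance on Bernoulli manifold:
d(p1,p2) = 2*arccos(sqrt(p1*p2) + sqrt((1-p1)*(1-p2))).
sqrt(p1*p2) = sqrt(0.1*0.05) = 0.070711.
sqrt((1-p1)*(1-p2)) = sqrt(0.9*0.95) = 0.924662.
arg = 0.070711 + 0.924662 = 0.995373.
d = 2*arccos(0.995373) = 0.1925

0.1925


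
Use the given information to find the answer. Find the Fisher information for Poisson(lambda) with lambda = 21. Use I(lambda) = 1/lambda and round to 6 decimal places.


Fisher information for Poisson: I(lambda) = 1/lambda.
lambda = 21.
I(lambda) = 1/21 = 0.047619

0.047619


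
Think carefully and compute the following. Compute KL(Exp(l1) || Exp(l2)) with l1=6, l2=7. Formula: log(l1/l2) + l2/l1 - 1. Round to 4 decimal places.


KL divergence for exponential family:
KL = log(l1/l2) + l2/l1 - 1.
log(6/7) = -0.154151.
7/6 = 1.166667.
KL = -0.154151 + 1.166667 - 1 = 0.0125

0.0125


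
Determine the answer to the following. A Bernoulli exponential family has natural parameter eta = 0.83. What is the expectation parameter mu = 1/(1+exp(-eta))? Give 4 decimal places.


Dual coordinate (expectation parameter) for Bernoulli:
mu = 1/(1+exp(-eta)).
eta = 0.83.
exp(-eta) = exp(-0.83) = 0.436049.
mu = 1/(1+0.436049) = 0.6964

0.6964


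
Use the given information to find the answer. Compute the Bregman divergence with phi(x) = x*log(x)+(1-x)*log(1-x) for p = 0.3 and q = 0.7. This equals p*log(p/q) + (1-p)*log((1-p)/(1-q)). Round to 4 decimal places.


Bregman divergence with negative entropy generator:
D = p*log(p/q) + (1-p)*log((1-p)/(1-q)).
p = 0.3, q = 0.7.
p*log(p/q) = 0.3*log(0.3/0.7) = -0.254189.
(1-p)*log((1-p)/(1-q)) = 0.7*log(0.7/0.3) = 0.593109.
D = -0.254189 + 0.593109 = 0.3389

0.3389


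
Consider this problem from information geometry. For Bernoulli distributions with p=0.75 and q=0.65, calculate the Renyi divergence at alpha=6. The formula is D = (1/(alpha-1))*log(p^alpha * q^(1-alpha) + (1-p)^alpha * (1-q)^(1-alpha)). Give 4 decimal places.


Renyi divergence of order alpha between Bernoulli distributions:
D = (1/(alpha-1))*log(p^alpha * q^(1-alpha) + (1-p)^alpha * (1-q)^(1-alpha)).
alpha = 6, p = 0.75, q = 0.65.
p^alpha * q^(1-alpha) = 0.75^6 * 0.65^-5 = 1.533913.
(1-p)^alpha * (1-q)^(1-alpha) = 0.25^6 * 0.35^-5 = 0.046484.
sum = 1.533913 + 0.046484 = 1.580397.
D = (1/5)*log(1.580397) = 0.0915

0.0915


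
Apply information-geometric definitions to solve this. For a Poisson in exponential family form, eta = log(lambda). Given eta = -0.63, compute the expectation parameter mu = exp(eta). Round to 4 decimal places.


Expectation parameter for Poisson exponential family:
mu = exp(eta).
eta = -0.63.
mu = exp(-0.63) = 0.5326

0.5326


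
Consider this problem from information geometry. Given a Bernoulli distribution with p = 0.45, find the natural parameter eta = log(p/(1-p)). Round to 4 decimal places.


Natural parameter for Bernoulli: eta = log(p/(1-p)).
p = 0.45, 1-p = 0.55.
p/(1-p) = 0.818182.
eta = log(0.818182) = -0.2007

-0.2007


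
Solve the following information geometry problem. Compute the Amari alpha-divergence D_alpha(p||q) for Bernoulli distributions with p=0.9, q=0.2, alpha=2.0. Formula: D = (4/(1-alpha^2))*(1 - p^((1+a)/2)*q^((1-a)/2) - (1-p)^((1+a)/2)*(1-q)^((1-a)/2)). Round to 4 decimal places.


Amari alpha-divergence:
D = (4/(1-alpha^2))*(1 - p^((1+a)/2)*q^((1-a)/2) - (1-p)^((1+a)/2)*(1-q)^((1-a)/2)).
alpha = 2.0, p = 0.9, q = 0.2.
e1 = (1+alpha)/2 = 1.5, e2 = (1-alpha)/2 = -0.5.
t1 = p^e1 * q^e2 = 0.9^1.5 * 0.2^-0.5 = 1.909188.
t2 = (1-p)^e1 * (1-q)^e2 = 0.1^1.5 * 0.8^-0.5 = 0.035355.
4/(1-alpha^2) = -1.333333.
D = -1.333333*(1 - 1.909188 - 0.035355) = 1.2594

1.2594


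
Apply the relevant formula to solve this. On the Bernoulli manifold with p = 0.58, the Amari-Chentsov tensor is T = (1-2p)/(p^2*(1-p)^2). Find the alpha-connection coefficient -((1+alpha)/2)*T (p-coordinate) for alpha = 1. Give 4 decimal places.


Skewness (Amari-Chentsov) tensor: T = (1-2p)/(p^2*(1-p)^2).
p = 0.58, 1-2p = -0.16, p^2 = 0.3364, (1-p)^2 = 0.1764.
T = -0.16/(0.3364 * 0.1764) = -2.696283.
In the p-coordinate, Gamma^(alpha) = Gamma^(0) - (alpha/2)*T with Gamma^(0) = (1/2)*g'(p) = -T/2,
so Gamma^(alpha) = -((1+alpha)/2)*T.
alpha = 1, -(1+alpha)/2 = -1.0.
Gamma = -1.0 * -2.696283 = 2.6963

2.6963


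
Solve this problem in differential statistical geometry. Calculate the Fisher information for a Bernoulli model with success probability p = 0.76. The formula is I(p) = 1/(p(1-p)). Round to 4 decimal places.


For Bernoulli(p), Fisher information is I(p) = 1/(p*(1-p)).
p = 0.76, 1-p = 0.24.
p*(1-p) = 0.1824.
I(p) = 1/0.1824 = 5.4825

5.4825


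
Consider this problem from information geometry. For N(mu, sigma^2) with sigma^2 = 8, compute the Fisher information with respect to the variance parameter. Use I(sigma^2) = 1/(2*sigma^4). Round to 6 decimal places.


Fisher information for variance: I(sigma^2) = 1/(2*sigma^4).
sigma^2 = 8, so sigma^4 = 64.
I = 1/(2*64) = 1/128 = 0.007813

0.007813


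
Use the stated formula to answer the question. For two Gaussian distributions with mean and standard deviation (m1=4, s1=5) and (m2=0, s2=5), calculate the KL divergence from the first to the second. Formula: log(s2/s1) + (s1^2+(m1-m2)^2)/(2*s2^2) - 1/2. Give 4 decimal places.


KL divergence between normal distributions:
KL = log(s2/s1) + (s1^2 + (m1-m2)^2)/(2*s2^2) - 1/2.
log(5/5) = 0.0.
(5^2 + (4-0)^2)/(2*5^2) = (25 + 16)/50 = 0.82.
KL = 0.0 + 0.82 - 0.5 = 0.3200

0.3200


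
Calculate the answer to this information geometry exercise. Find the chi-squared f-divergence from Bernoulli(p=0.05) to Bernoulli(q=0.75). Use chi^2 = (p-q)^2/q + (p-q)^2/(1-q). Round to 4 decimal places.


Chi-squared divergence between Bernoulli distributions:
chi^2 = (p-q)^2/q + (p-q)^2/(1-q).
p = 0.05, q = 0.75, p-q = -0.7.
(p-q)^2 = 0.49.
term1 = 0.49/0.75 = 0.653333.
term2 = 0.49/0.25 = 1.96.
chi^2 = 0.653333 + 1.96 = 2.6133

2.6133


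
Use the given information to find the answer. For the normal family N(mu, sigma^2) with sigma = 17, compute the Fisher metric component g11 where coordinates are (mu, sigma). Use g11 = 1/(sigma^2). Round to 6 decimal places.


For the 2-parameter normal family, the Fisher metric has:
  g11 = 1/sigma^2, g22 = 2/sigma^2.
sigma = 17, sigma^2 = 289.
g11 = 0.003460

0.003460


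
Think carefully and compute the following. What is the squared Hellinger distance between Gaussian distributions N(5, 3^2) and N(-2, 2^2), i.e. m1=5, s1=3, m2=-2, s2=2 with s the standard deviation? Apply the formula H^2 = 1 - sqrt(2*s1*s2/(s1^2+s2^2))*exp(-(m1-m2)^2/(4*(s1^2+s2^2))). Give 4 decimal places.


Squared Hellinger distance for Gaussians:
H^2 = 1 - sqrt(2*s1*s2/(s1^2+s2^2)) * exp(-(m1-m2)^2/(4*(s1^2+s2^2))).
s1^2 = 9, s2^2 = 4, s1^2+s2^2 = 13.
sqrt(2*3*2/(13)) = 0.960769.
(m1-m2)^2 = (7)^2 = 49.
exp(-49/(4*13)) = exp(-0.942308) = 0.389727.
H^2 = 1 - 0.960769*0.389727 = 0.6256

0.6256


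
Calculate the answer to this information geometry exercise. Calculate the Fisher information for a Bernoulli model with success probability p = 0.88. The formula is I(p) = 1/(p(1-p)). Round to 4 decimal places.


For Bernoulli(p), Fisher information is I(p) = 1/(p*(1-p)).
p = 0.88, 1-p = 0.12.
p*(1-p) = 0.1056.
I(p) = 1/0.1056 = 9.4697

9.4697


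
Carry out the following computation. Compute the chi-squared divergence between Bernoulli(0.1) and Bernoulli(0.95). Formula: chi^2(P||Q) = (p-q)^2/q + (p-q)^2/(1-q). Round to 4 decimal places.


Chi-squared divergence between Bernoulli distributions:
chi^2 = (p-q)^2/q + (p-q)^2/(1-q).
p = 0.1, q = 0.95, p-q = -0.85.
(p-q)^2 = 0.7225.
term1 = 0.7225/0.95 = 0.760526.
term2 = 0.7225/0.05 = 14.45.
chi^2 = 0.760526 + 14.45 = 15.2105

15.2105


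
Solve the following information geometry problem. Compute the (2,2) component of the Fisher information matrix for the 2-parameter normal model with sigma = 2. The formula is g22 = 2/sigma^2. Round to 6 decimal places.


For the 2-parameter normal family, the Fisher metric has:
  g11 = 1/sigma^2, g22 = 2/sigma^2.
sigma = 2, sigma^2 = 4.
g22 = 0.500000

0.500000


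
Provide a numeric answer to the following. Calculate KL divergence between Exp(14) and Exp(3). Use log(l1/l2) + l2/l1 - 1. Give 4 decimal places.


KL divergence for exponential family:
KL = log(l1/l2) + l2/l1 - 1.
log(14/3) = 1.540445.
3/14 = 0.214286.
KL = 1.540445 + 0.214286 - 1 = 0.7547

0.7547


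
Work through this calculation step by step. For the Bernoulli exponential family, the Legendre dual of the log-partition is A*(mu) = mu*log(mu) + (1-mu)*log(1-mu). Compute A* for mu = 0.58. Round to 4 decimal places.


Legendre transform for Bernoulli:
A*(mu) = mu*log(mu) + (1-mu)*log(1-mu).
mu = 0.58, 1-mu = 0.42.
mu*log(mu) = 0.58*log(0.58) = -0.315942.
(1-mu)*log(1-mu) = 0.42*log(0.42) = -0.36435.
A* = -0.315942 + -0.36435 = -0.6803

-0.6803


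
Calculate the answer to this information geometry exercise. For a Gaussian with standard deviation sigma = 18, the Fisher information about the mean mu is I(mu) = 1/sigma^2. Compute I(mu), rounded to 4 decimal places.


The Fisher information for the mean of a normal distribution is I(mu) = 1/sigma^2.
sigma = 18, so sigma^2 = 324.
I(mu) = 1/324 = 0.0031

0.0031
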